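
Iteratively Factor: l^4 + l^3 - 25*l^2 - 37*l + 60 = (l + 3)*(l^3 - 2*l^2 - 19*l + 20) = (l - 1)*(l + 3)*(l^2 - l - 20) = (l - 1)*(l + 3)*(l + 4)*(l - 5)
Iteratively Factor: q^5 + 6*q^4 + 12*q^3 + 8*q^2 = (q)*(q^4 + 6*q^3 + 12*q^2 + 8*q) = q*(q + 2)*(q^3 + 4*q^2 + 4*q) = q^2*(q + 2)*(q^2 + 4*q + 4) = q^2*(q + 2)^2*(q + 2)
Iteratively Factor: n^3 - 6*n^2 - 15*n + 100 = (n - 5)*(n^2 - n - 20) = (n - 5)^2*(n + 4)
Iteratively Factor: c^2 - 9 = (c - 3)*(c + 3)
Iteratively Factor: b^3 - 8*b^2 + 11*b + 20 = (b + 1)*(b^2 - 9*b + 20) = (b - 5)*(b + 1)*(b - 4)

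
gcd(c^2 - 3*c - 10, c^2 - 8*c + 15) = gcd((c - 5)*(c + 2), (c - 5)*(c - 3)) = c - 5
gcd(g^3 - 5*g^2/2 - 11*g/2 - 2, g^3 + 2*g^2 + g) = g + 1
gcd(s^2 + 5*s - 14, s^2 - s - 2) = s - 2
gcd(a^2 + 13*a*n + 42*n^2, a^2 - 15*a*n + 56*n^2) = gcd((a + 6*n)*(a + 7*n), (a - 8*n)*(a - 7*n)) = 1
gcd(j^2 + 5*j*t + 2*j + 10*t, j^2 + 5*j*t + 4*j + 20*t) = j + 5*t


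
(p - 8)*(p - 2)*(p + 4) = p^3 - 6*p^2 - 24*p + 64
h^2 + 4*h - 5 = (h - 1)*(h + 5)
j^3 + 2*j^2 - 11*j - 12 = (j - 3)*(j + 1)*(j + 4)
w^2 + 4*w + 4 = (w + 2)^2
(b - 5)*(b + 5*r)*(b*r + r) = b^3*r + 5*b^2*r^2 - 4*b^2*r - 20*b*r^2 - 5*b*r - 25*r^2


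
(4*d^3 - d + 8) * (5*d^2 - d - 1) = 20*d^5 - 4*d^4 - 9*d^3 + 41*d^2 - 7*d - 8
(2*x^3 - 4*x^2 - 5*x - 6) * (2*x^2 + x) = 4*x^5 - 6*x^4 - 14*x^3 - 17*x^2 - 6*x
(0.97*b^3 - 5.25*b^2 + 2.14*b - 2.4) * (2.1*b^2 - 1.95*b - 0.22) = 2.037*b^5 - 12.9165*b^4 + 14.5181*b^3 - 8.058*b^2 + 4.2092*b + 0.528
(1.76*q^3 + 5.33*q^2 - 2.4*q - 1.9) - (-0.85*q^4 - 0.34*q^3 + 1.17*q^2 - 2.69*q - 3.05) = 0.85*q^4 + 2.1*q^3 + 4.16*q^2 + 0.29*q + 1.15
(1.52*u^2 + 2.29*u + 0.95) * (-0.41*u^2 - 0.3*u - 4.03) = -0.6232*u^4 - 1.3949*u^3 - 7.2021*u^2 - 9.5137*u - 3.8285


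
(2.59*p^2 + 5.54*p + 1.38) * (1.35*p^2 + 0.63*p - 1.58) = 3.4965*p^4 + 9.1107*p^3 + 1.261*p^2 - 7.8838*p - 2.1804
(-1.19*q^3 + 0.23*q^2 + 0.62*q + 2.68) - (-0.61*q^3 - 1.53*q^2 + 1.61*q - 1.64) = -0.58*q^3 + 1.76*q^2 - 0.99*q + 4.32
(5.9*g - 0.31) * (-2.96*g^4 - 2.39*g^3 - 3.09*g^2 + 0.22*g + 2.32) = -17.464*g^5 - 13.1834*g^4 - 17.4901*g^3 + 2.2559*g^2 + 13.6198*g - 0.7192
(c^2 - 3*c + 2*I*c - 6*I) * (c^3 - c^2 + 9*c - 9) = c^5 - 4*c^4 + 2*I*c^4 + 12*c^3 - 8*I*c^3 - 36*c^2 + 24*I*c^2 + 27*c - 72*I*c + 54*I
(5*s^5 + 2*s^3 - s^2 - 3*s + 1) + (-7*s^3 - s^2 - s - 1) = 5*s^5 - 5*s^3 - 2*s^2 - 4*s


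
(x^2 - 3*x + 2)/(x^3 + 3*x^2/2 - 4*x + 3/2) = 2*(x - 2)/(2*x^2 + 5*x - 3)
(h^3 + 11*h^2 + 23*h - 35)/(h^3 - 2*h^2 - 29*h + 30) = (h + 7)/(h - 6)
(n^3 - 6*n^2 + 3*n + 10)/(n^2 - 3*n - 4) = (n^2 - 7*n + 10)/(n - 4)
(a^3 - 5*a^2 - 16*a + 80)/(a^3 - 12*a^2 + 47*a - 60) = (a + 4)/(a - 3)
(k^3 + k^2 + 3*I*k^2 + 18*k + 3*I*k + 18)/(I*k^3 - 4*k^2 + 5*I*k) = (-I*k^3 + k^2*(3 - I) + 3*k*(1 - 6*I) - 18*I)/(k*(k^2 + 4*I*k + 5))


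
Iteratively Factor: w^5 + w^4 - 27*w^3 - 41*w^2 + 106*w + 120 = (w + 3)*(w^4 - 2*w^3 - 21*w^2 + 22*w + 40) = (w - 5)*(w + 3)*(w^3 + 3*w^2 - 6*w - 8) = (w - 5)*(w + 3)*(w + 4)*(w^2 - w - 2) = (w - 5)*(w + 1)*(w + 3)*(w + 4)*(w - 2)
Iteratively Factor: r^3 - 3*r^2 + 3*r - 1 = (r - 1)*(r^2 - 2*r + 1) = (r - 1)^2*(r - 1)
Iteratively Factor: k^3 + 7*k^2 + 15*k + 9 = (k + 3)*(k^2 + 4*k + 3) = (k + 3)^2*(k + 1)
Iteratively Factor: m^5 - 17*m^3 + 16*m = (m - 4)*(m^4 + 4*m^3 - m^2 - 4*m) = m*(m - 4)*(m^3 + 4*m^2 - m - 4) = m*(m - 4)*(m + 4)*(m^2 - 1) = m*(m - 4)*(m - 1)*(m + 4)*(m + 1)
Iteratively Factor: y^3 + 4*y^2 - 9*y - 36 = (y + 4)*(y^2 - 9) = (y + 3)*(y + 4)*(y - 3)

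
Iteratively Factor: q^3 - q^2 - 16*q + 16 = (q + 4)*(q^2 - 5*q + 4) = (q - 1)*(q + 4)*(q - 4)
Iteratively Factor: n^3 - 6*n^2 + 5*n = (n - 1)*(n^2 - 5*n) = n*(n - 1)*(n - 5)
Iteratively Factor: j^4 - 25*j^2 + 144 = (j - 4)*(j^3 + 4*j^2 - 9*j - 36) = (j - 4)*(j + 4)*(j^2 - 9) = (j - 4)*(j - 3)*(j + 4)*(j + 3)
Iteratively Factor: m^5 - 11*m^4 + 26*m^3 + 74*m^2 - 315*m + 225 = (m - 1)*(m^4 - 10*m^3 + 16*m^2 + 90*m - 225) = (m - 5)*(m - 1)*(m^3 - 5*m^2 - 9*m + 45) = (m - 5)*(m - 1)*(m + 3)*(m^2 - 8*m + 15) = (m - 5)*(m - 3)*(m - 1)*(m + 3)*(m - 5)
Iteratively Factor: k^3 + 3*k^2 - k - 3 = (k + 1)*(k^2 + 2*k - 3) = (k - 1)*(k + 1)*(k + 3)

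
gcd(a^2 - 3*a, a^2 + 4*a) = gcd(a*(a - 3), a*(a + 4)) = a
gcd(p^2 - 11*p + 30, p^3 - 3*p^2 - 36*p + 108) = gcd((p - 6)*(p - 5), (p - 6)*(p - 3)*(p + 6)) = p - 6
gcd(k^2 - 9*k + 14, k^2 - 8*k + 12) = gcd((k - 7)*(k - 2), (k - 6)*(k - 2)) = k - 2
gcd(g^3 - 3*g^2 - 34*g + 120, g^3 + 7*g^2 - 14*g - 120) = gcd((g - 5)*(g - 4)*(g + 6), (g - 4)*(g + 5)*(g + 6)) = g^2 + 2*g - 24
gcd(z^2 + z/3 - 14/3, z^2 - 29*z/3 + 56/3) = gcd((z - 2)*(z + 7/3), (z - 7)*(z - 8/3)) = 1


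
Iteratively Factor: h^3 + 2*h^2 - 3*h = (h - 1)*(h^2 + 3*h) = (h - 1)*(h + 3)*(h)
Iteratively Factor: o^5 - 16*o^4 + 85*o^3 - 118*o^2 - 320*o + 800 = (o - 4)*(o^4 - 12*o^3 + 37*o^2 + 30*o - 200) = (o - 5)*(o - 4)*(o^3 - 7*o^2 + 2*o + 40) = (o - 5)^2*(o - 4)*(o^2 - 2*o - 8) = (o - 5)^2*(o - 4)^2*(o + 2)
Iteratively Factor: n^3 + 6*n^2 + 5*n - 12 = (n + 3)*(n^2 + 3*n - 4) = (n + 3)*(n + 4)*(n - 1)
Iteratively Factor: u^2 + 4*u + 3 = (u + 3)*(u + 1)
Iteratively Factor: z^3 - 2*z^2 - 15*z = (z + 3)*(z^2 - 5*z) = z*(z + 3)*(z - 5)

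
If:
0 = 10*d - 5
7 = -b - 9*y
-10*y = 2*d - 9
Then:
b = -71/5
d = 1/2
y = 4/5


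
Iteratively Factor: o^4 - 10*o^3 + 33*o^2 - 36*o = (o)*(o^3 - 10*o^2 + 33*o - 36) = o*(o - 3)*(o^2 - 7*o + 12) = o*(o - 3)^2*(o - 4)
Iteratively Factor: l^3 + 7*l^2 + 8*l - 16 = (l + 4)*(l^2 + 3*l - 4) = (l - 1)*(l + 4)*(l + 4)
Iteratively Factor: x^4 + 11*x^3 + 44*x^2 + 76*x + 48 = (x + 3)*(x^3 + 8*x^2 + 20*x + 16) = (x + 3)*(x + 4)*(x^2 + 4*x + 4) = (x + 2)*(x + 3)*(x + 4)*(x + 2)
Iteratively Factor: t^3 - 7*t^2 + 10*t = (t)*(t^2 - 7*t + 10) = t*(t - 2)*(t - 5)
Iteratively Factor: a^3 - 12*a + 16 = (a - 2)*(a^2 + 2*a - 8) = (a - 2)^2*(a + 4)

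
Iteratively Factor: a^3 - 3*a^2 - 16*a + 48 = (a + 4)*(a^2 - 7*a + 12) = (a - 4)*(a + 4)*(a - 3)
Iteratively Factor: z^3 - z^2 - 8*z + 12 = (z - 2)*(z^2 + z - 6) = (z - 2)*(z + 3)*(z - 2)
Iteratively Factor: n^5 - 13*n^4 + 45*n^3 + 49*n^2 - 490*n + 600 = (n - 5)*(n^4 - 8*n^3 + 5*n^2 + 74*n - 120) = (n - 5)*(n + 3)*(n^3 - 11*n^2 + 38*n - 40) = (n - 5)^2*(n + 3)*(n^2 - 6*n + 8) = (n - 5)^2*(n - 4)*(n + 3)*(n - 2)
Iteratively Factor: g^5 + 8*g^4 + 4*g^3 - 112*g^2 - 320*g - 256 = (g + 4)*(g^4 + 4*g^3 - 12*g^2 - 64*g - 64) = (g - 4)*(g + 4)*(g^3 + 8*g^2 + 20*g + 16) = (g - 4)*(g + 4)^2*(g^2 + 4*g + 4) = (g - 4)*(g + 2)*(g + 4)^2*(g + 2)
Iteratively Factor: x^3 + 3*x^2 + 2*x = (x)*(x^2 + 3*x + 2) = x*(x + 2)*(x + 1)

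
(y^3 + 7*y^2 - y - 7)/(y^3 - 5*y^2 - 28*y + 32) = (y^2 + 8*y + 7)/(y^2 - 4*y - 32)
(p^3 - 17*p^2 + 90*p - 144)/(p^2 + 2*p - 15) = (p^2 - 14*p + 48)/(p + 5)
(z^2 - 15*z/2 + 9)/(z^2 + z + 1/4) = 2*(2*z^2 - 15*z + 18)/(4*z^2 + 4*z + 1)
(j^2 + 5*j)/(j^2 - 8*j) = (j + 5)/(j - 8)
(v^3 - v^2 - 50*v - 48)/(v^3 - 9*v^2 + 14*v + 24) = (v^2 - 2*v - 48)/(v^2 - 10*v + 24)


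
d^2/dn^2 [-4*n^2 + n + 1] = -8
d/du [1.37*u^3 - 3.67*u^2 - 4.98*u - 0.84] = 4.11*u^2 - 7.34*u - 4.98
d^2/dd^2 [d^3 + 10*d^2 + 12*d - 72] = 6*d + 20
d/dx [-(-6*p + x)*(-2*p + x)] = 8*p - 2*x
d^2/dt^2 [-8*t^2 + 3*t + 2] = -16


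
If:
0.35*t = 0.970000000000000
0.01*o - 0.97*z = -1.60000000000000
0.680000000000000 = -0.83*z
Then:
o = -239.47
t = 2.77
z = -0.82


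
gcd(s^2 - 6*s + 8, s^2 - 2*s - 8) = s - 4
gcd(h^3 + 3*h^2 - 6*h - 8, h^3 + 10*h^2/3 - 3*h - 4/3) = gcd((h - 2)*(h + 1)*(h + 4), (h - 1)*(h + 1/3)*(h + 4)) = h + 4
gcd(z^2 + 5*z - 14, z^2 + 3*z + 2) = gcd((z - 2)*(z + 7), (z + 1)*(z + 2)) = 1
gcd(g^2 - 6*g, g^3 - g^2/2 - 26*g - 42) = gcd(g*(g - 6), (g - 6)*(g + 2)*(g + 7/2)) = g - 6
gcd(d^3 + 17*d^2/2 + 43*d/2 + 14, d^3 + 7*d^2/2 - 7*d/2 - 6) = d^2 + 5*d + 4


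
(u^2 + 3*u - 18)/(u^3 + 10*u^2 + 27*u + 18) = (u - 3)/(u^2 + 4*u + 3)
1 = 1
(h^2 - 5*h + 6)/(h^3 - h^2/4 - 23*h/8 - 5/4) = 8*(h - 3)/(8*h^2 + 14*h + 5)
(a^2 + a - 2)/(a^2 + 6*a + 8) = (a - 1)/(a + 4)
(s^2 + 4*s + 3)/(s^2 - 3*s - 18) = (s + 1)/(s - 6)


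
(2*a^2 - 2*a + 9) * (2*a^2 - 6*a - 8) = 4*a^4 - 16*a^3 + 14*a^2 - 38*a - 72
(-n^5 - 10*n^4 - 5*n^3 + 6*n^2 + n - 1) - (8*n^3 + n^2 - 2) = -n^5 - 10*n^4 - 13*n^3 + 5*n^2 + n + 1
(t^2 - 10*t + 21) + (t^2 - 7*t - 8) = 2*t^2 - 17*t + 13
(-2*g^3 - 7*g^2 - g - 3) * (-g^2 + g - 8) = 2*g^5 + 5*g^4 + 10*g^3 + 58*g^2 + 5*g + 24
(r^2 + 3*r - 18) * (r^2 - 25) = r^4 + 3*r^3 - 43*r^2 - 75*r + 450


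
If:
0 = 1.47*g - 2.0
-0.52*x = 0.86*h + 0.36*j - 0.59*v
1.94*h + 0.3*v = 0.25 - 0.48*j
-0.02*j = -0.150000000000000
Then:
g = 1.36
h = -0.111222016255525*x - 1.98666761728219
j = 7.50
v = 0.719235705119065*x + 1.68045059175816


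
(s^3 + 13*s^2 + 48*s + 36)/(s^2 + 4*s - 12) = (s^2 + 7*s + 6)/(s - 2)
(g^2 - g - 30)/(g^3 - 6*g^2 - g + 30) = (g^2 - g - 30)/(g^3 - 6*g^2 - g + 30)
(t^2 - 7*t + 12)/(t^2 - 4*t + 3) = (t - 4)/(t - 1)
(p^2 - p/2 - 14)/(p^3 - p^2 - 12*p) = (p + 7/2)/(p*(p + 3))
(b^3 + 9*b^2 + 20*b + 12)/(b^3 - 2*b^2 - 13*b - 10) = (b + 6)/(b - 5)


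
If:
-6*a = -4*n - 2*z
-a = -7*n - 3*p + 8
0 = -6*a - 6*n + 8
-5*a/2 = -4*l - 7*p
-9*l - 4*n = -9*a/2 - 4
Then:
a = 200/1077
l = 88/3231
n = 412/359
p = 164/3231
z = -624/359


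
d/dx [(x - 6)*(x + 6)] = 2*x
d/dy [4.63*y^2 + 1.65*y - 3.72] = 9.26*y + 1.65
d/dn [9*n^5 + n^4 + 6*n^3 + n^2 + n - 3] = 45*n^4 + 4*n^3 + 18*n^2 + 2*n + 1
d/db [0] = 0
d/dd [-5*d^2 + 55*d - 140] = 55 - 10*d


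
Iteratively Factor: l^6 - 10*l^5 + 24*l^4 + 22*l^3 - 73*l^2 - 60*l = (l + 1)*(l^5 - 11*l^4 + 35*l^3 - 13*l^2 - 60*l) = (l - 4)*(l + 1)*(l^4 - 7*l^3 + 7*l^2 + 15*l) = l*(l - 4)*(l + 1)*(l^3 - 7*l^2 + 7*l + 15) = l*(l - 4)*(l + 1)^2*(l^2 - 8*l + 15) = l*(l - 5)*(l - 4)*(l + 1)^2*(l - 3)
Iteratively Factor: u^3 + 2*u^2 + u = (u)*(u^2 + 2*u + 1) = u*(u + 1)*(u + 1)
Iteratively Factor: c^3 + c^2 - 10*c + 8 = (c - 1)*(c^2 + 2*c - 8) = (c - 2)*(c - 1)*(c + 4)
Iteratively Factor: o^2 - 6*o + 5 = (o - 5)*(o - 1)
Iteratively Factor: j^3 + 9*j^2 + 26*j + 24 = (j + 3)*(j^2 + 6*j + 8) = (j + 2)*(j + 3)*(j + 4)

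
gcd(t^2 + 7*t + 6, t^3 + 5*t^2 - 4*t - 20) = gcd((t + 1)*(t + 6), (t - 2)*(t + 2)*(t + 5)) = 1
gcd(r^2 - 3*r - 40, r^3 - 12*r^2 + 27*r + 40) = r - 8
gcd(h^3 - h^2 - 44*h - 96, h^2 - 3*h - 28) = h + 4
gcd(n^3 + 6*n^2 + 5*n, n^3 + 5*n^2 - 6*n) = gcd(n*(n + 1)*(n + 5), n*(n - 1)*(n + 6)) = n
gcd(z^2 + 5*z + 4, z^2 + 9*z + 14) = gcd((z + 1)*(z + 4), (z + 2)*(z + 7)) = 1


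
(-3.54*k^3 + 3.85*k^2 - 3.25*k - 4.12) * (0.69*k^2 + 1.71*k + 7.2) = -2.4426*k^5 - 3.3969*k^4 - 21.147*k^3 + 19.3197*k^2 - 30.4452*k - 29.664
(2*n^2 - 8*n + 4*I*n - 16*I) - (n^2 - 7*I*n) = n^2 - 8*n + 11*I*n - 16*I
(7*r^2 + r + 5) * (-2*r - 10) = -14*r^3 - 72*r^2 - 20*r - 50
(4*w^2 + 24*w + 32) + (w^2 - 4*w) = 5*w^2 + 20*w + 32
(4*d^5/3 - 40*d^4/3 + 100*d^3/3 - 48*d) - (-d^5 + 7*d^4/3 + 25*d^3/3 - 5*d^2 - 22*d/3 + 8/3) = 7*d^5/3 - 47*d^4/3 + 25*d^3 + 5*d^2 - 122*d/3 - 8/3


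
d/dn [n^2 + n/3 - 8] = 2*n + 1/3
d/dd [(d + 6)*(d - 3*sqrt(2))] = 2*d - 3*sqrt(2) + 6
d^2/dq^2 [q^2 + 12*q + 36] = 2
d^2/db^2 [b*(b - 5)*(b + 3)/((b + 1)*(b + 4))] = 8*(4*b^3 + 21*b^2 + 57*b + 67)/(b^6 + 15*b^5 + 87*b^4 + 245*b^3 + 348*b^2 + 240*b + 64)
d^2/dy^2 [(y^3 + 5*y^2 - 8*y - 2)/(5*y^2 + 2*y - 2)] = 8*(-59*y^3 - 3*y^2 - 72*y - 10)/(125*y^6 + 150*y^5 - 90*y^4 - 112*y^3 + 36*y^2 + 24*y - 8)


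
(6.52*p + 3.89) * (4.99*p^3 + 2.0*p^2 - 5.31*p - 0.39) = 32.5348*p^4 + 32.4511*p^3 - 26.8412*p^2 - 23.1987*p - 1.5171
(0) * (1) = 0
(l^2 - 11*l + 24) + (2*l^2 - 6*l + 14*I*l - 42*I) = 3*l^2 - 17*l + 14*I*l + 24 - 42*I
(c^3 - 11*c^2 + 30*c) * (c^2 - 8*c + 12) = c^5 - 19*c^4 + 130*c^3 - 372*c^2 + 360*c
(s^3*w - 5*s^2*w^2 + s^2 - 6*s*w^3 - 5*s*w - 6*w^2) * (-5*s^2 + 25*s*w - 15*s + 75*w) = -5*s^5*w + 50*s^4*w^2 - 15*s^4*w - 5*s^4 - 95*s^3*w^3 + 150*s^3*w^2 + 50*s^3*w - 15*s^3 - 150*s^2*w^4 - 285*s^2*w^3 - 95*s^2*w^2 + 150*s^2*w - 450*s*w^4 - 150*s*w^3 - 285*s*w^2 - 450*w^3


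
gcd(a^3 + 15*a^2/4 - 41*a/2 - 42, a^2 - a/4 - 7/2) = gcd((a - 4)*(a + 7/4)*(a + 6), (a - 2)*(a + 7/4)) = a + 7/4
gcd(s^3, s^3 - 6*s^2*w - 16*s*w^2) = s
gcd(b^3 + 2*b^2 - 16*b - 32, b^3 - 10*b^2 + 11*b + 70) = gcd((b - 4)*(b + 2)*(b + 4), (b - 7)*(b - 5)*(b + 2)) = b + 2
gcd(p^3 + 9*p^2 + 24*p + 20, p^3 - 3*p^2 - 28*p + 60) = p + 5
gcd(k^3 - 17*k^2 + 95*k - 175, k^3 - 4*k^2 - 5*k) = k - 5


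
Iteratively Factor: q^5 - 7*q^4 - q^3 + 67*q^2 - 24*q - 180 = (q - 3)*(q^4 - 4*q^3 - 13*q^2 + 28*q + 60) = (q - 3)*(q + 2)*(q^3 - 6*q^2 - q + 30) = (q - 5)*(q - 3)*(q + 2)*(q^2 - q - 6) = (q - 5)*(q - 3)^2*(q + 2)*(q + 2)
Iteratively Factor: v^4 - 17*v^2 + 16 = (v - 1)*(v^3 + v^2 - 16*v - 16) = (v - 1)*(v + 4)*(v^2 - 3*v - 4) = (v - 1)*(v + 1)*(v + 4)*(v - 4)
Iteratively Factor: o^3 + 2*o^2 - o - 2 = (o - 1)*(o^2 + 3*o + 2) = (o - 1)*(o + 1)*(o + 2)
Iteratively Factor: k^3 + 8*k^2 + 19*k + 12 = (k + 4)*(k^2 + 4*k + 3) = (k + 1)*(k + 4)*(k + 3)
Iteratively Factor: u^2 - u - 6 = (u - 3)*(u + 2)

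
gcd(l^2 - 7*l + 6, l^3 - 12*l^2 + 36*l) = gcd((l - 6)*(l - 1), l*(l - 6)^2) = l - 6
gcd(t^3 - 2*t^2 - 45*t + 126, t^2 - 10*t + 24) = t - 6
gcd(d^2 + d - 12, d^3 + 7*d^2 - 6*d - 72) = d^2 + d - 12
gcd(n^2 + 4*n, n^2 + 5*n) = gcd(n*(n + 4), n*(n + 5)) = n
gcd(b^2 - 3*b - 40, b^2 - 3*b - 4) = 1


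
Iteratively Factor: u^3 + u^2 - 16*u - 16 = (u + 1)*(u^2 - 16) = (u + 1)*(u + 4)*(u - 4)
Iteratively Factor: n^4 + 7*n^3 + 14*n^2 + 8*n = (n + 2)*(n^3 + 5*n^2 + 4*n) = (n + 1)*(n + 2)*(n^2 + 4*n) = (n + 1)*(n + 2)*(n + 4)*(n)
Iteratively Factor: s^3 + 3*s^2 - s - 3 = (s + 1)*(s^2 + 2*s - 3) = (s + 1)*(s + 3)*(s - 1)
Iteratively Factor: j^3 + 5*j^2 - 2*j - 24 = (j - 2)*(j^2 + 7*j + 12) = (j - 2)*(j + 4)*(j + 3)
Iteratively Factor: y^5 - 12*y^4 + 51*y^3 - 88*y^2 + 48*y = (y - 4)*(y^4 - 8*y^3 + 19*y^2 - 12*y) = (y - 4)^2*(y^3 - 4*y^2 + 3*y) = y*(y - 4)^2*(y^2 - 4*y + 3) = y*(y - 4)^2*(y - 1)*(y - 3)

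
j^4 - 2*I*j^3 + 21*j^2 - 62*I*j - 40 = (j - 4*I)*(j - 2*I)*(j - I)*(j + 5*I)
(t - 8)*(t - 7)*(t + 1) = t^3 - 14*t^2 + 41*t + 56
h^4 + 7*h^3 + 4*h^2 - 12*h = h*(h - 1)*(h + 2)*(h + 6)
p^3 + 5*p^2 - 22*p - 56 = (p - 4)*(p + 2)*(p + 7)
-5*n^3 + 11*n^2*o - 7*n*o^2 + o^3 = (-5*n + o)*(-n + o)^2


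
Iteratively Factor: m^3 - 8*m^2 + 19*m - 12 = (m - 4)*(m^2 - 4*m + 3) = (m - 4)*(m - 1)*(m - 3)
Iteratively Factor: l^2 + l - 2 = (l + 2)*(l - 1)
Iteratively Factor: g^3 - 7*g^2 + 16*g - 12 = (g - 2)*(g^2 - 5*g + 6) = (g - 3)*(g - 2)*(g - 2)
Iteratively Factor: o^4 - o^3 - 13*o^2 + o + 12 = (o + 1)*(o^3 - 2*o^2 - 11*o + 12) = (o - 4)*(o + 1)*(o^2 + 2*o - 3) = (o - 4)*(o + 1)*(o + 3)*(o - 1)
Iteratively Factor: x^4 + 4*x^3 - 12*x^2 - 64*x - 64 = (x + 2)*(x^3 + 2*x^2 - 16*x - 32) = (x - 4)*(x + 2)*(x^2 + 6*x + 8) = (x - 4)*(x + 2)*(x + 4)*(x + 2)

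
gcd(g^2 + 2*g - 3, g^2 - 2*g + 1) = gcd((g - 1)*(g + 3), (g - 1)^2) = g - 1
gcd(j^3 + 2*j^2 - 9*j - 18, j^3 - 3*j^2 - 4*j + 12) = j^2 - j - 6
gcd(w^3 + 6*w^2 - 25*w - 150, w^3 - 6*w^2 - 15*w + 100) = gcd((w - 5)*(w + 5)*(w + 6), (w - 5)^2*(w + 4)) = w - 5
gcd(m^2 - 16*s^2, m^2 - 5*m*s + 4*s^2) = -m + 4*s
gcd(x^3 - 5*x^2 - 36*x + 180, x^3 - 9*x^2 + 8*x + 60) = x^2 - 11*x + 30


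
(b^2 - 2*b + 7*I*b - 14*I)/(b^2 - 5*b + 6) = (b + 7*I)/(b - 3)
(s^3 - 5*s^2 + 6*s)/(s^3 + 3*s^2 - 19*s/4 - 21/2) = 4*s*(s - 3)/(4*s^2 + 20*s + 21)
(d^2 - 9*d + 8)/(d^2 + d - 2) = (d - 8)/(d + 2)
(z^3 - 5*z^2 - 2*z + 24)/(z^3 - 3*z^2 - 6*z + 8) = (z - 3)/(z - 1)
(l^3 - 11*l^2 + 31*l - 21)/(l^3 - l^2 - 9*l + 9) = (l - 7)/(l + 3)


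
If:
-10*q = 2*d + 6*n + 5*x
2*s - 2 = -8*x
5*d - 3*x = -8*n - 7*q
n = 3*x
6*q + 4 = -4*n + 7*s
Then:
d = -49/334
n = 54/167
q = -73/334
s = 95/167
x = 18/167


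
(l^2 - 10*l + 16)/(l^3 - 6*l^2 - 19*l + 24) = (l - 2)/(l^2 + 2*l - 3)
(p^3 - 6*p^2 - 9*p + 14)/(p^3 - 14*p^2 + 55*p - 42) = (p + 2)/(p - 6)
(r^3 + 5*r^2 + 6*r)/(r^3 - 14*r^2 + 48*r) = (r^2 + 5*r + 6)/(r^2 - 14*r + 48)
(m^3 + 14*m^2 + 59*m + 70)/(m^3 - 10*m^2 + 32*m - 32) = (m^3 + 14*m^2 + 59*m + 70)/(m^3 - 10*m^2 + 32*m - 32)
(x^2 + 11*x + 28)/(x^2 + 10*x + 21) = (x + 4)/(x + 3)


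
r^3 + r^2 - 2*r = r*(r - 1)*(r + 2)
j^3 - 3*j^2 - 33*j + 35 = (j - 7)*(j - 1)*(j + 5)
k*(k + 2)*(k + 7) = k^3 + 9*k^2 + 14*k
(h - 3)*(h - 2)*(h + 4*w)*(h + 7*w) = h^4 + 11*h^3*w - 5*h^3 + 28*h^2*w^2 - 55*h^2*w + 6*h^2 - 140*h*w^2 + 66*h*w + 168*w^2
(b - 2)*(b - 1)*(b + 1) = b^3 - 2*b^2 - b + 2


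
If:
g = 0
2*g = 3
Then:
No Solution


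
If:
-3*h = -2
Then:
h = 2/3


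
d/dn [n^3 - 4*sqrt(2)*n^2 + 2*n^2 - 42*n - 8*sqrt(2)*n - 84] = 3*n^2 - 8*sqrt(2)*n + 4*n - 42 - 8*sqrt(2)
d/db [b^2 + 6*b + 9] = 2*b + 6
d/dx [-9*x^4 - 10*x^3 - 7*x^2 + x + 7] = -36*x^3 - 30*x^2 - 14*x + 1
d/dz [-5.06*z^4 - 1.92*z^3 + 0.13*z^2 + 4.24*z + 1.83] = -20.24*z^3 - 5.76*z^2 + 0.26*z + 4.24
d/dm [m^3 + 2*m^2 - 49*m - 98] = 3*m^2 + 4*m - 49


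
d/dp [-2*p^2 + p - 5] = 1 - 4*p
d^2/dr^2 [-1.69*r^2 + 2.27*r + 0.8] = -3.38000000000000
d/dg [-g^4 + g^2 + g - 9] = -4*g^3 + 2*g + 1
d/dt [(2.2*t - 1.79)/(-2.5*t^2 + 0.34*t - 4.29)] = (5.5*t^2 - 8.95*t - 8.8294)/(6.25*t^4 - 1.7*t^3 + 21.5656*t^2 - 2.9172*t + 18.4041)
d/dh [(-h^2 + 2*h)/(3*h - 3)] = (-h^2 + 2*h - 2)/(3*(h^2 - 2*h + 1))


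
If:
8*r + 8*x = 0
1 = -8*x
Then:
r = 1/8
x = -1/8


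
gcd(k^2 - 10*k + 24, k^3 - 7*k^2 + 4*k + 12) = k - 6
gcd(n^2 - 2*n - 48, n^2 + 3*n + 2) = 1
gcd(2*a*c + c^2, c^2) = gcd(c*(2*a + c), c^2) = c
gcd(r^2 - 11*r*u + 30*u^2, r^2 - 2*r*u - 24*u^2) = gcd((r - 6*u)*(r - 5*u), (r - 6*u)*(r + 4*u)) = r - 6*u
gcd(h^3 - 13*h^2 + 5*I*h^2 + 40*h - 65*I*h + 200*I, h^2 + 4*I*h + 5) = h + 5*I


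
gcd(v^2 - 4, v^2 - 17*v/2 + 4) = 1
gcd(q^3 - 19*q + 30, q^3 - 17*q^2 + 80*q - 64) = 1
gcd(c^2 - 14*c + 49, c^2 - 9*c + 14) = c - 7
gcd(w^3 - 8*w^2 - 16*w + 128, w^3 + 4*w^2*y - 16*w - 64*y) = w^2 - 16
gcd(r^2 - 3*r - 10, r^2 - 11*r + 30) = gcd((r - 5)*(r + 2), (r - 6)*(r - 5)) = r - 5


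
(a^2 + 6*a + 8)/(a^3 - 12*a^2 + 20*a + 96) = (a + 4)/(a^2 - 14*a + 48)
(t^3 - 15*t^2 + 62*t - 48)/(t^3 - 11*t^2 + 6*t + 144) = (t - 1)/(t + 3)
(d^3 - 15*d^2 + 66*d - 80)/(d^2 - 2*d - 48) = (d^2 - 7*d + 10)/(d + 6)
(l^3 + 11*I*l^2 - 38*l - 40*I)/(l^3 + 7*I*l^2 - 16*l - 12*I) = (l^2 + 9*I*l - 20)/(l^2 + 5*I*l - 6)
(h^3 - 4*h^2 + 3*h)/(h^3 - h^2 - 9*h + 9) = h/(h + 3)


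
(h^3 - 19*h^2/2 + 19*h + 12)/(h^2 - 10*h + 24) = h + 1/2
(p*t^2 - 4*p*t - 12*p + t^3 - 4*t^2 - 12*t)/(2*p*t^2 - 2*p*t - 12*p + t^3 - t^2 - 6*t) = (p*t - 6*p + t^2 - 6*t)/(2*p*t - 6*p + t^2 - 3*t)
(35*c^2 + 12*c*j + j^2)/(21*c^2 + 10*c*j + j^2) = (5*c + j)/(3*c + j)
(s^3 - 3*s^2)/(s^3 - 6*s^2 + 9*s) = s/(s - 3)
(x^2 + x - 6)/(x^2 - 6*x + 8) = (x + 3)/(x - 4)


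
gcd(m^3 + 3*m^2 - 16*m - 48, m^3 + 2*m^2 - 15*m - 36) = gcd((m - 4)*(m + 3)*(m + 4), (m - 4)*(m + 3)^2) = m^2 - m - 12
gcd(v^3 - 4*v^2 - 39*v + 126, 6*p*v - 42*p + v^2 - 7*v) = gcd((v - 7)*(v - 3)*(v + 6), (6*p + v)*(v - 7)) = v - 7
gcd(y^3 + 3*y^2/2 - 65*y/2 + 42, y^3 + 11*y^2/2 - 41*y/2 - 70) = y^2 + 3*y - 28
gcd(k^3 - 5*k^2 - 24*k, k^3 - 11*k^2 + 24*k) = k^2 - 8*k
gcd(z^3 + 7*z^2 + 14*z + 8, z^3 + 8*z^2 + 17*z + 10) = z^2 + 3*z + 2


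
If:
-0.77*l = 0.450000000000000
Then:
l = -0.58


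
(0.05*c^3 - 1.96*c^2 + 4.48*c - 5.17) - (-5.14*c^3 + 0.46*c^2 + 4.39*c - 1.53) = 5.19*c^3 - 2.42*c^2 + 0.0900000000000007*c - 3.64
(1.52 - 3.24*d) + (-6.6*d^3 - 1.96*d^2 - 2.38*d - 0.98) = -6.6*d^3 - 1.96*d^2 - 5.62*d + 0.54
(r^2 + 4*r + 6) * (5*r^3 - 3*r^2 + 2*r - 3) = 5*r^5 + 17*r^4 + 20*r^3 - 13*r^2 - 18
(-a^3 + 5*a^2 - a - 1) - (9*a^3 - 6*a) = -10*a^3 + 5*a^2 + 5*a - 1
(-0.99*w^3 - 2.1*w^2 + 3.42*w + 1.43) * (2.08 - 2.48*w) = 2.4552*w^4 + 3.1488*w^3 - 12.8496*w^2 + 3.5672*w + 2.9744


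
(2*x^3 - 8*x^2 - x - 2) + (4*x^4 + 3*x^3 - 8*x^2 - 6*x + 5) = 4*x^4 + 5*x^3 - 16*x^2 - 7*x + 3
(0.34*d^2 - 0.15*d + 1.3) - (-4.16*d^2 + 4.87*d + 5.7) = 4.5*d^2 - 5.02*d - 4.4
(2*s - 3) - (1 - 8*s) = 10*s - 4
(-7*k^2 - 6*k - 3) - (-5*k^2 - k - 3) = -2*k^2 - 5*k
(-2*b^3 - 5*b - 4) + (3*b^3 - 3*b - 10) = b^3 - 8*b - 14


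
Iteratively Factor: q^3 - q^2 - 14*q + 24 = (q + 4)*(q^2 - 5*q + 6) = (q - 2)*(q + 4)*(q - 3)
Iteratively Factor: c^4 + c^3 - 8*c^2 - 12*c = (c - 3)*(c^3 + 4*c^2 + 4*c) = (c - 3)*(c + 2)*(c^2 + 2*c) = (c - 3)*(c + 2)^2*(c)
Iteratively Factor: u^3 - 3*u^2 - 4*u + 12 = (u - 3)*(u^2 - 4) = (u - 3)*(u + 2)*(u - 2)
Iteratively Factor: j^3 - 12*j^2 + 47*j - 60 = (j - 5)*(j^2 - 7*j + 12) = (j - 5)*(j - 4)*(j - 3)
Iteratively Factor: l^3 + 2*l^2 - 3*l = (l + 3)*(l^2 - l) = l*(l + 3)*(l - 1)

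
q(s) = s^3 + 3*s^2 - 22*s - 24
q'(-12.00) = 338.00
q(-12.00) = -1056.00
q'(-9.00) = 167.00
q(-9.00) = -312.00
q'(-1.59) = -23.96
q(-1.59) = 14.54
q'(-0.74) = -24.80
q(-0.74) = -6.48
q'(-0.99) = -25.00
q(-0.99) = -0.25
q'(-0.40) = -23.92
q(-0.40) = -14.78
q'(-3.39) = -7.86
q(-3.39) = 46.10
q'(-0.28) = -23.44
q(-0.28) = -17.63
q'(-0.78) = -24.85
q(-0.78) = -5.49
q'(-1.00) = -25.00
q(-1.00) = 0.00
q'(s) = 3*s^2 + 6*s - 22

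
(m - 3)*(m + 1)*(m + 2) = m^3 - 7*m - 6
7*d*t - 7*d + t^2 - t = (7*d + t)*(t - 1)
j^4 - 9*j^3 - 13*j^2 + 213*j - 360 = (j - 8)*(j - 3)^2*(j + 5)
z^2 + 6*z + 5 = (z + 1)*(z + 5)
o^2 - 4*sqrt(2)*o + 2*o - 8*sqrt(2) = (o + 2)*(o - 4*sqrt(2))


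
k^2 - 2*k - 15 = (k - 5)*(k + 3)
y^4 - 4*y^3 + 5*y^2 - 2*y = y*(y - 2)*(y - 1)^2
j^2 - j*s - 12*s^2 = (j - 4*s)*(j + 3*s)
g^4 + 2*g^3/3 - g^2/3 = g^2*(g - 1/3)*(g + 1)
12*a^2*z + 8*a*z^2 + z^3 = z*(2*a + z)*(6*a + z)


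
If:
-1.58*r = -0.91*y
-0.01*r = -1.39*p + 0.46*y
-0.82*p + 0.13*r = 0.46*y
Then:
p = 0.00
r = 0.00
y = 0.00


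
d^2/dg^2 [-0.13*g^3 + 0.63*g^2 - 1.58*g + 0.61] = 1.26 - 0.78*g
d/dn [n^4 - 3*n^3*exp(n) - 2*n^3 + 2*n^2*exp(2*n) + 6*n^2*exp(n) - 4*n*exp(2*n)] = -3*n^3*exp(n) + 4*n^3 + 4*n^2*exp(2*n) - 3*n^2*exp(n) - 6*n^2 - 4*n*exp(2*n) + 12*n*exp(n) - 4*exp(2*n)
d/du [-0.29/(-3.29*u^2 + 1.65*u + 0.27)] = (0.4785 - 1.9082*u)/(-3.29*u^2 + 1.65*u + 0.27)^2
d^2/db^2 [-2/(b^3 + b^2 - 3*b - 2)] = 4*((3*b + 1)*(b^3 + b^2 - 3*b - 2) - (3*b^2 + 2*b - 3)^2)/(b^3 + b^2 - 3*b - 2)^3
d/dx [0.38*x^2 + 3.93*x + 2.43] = 0.76*x + 3.93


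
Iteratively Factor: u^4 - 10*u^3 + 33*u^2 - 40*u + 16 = (u - 4)*(u^3 - 6*u^2 + 9*u - 4) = (u - 4)^2*(u^2 - 2*u + 1) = (u - 4)^2*(u - 1)*(u - 1)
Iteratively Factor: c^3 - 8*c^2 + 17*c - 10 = (c - 5)*(c^2 - 3*c + 2) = (c - 5)*(c - 1)*(c - 2)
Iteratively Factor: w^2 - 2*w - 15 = (w + 3)*(w - 5)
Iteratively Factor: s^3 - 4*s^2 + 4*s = (s - 2)*(s^2 - 2*s) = s*(s - 2)*(s - 2)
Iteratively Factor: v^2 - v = (v - 1)*(v)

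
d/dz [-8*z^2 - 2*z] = -16*z - 2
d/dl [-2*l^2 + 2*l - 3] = 2 - 4*l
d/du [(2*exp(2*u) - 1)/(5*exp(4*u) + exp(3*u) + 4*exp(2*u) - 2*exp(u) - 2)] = (-20*exp(5*u) - 2*exp(4*u) + 20*exp(3*u) - exp(2*u) - 2)*exp(u)/(25*exp(8*u) + 10*exp(7*u) + 41*exp(6*u) - 12*exp(5*u) - 8*exp(4*u) - 20*exp(3*u) - 12*exp(2*u) + 8*exp(u) + 4)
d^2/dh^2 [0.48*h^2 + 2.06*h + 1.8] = 0.960000000000000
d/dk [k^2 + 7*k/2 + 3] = 2*k + 7/2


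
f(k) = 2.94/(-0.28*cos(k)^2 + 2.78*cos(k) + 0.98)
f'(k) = 2.94*(-0.56*sin(k)*cos(k) + 2.78*sin(k))/(-0.28*cos(k)^2 + 2.78*cos(k) + 0.98)^2 = (8.1732 - 1.6464*cos(k))*sin(k)/(-0.28*cos(k)^2 + 2.78*cos(k) + 0.98)^2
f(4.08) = -3.86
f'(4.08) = -12.74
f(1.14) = 1.41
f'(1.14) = 1.55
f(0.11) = 0.85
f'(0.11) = 0.06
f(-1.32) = 1.78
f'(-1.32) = -2.75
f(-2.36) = -2.59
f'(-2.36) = -5.11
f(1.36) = 1.90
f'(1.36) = 3.19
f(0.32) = 0.87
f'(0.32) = 0.18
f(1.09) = 1.33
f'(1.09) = 1.35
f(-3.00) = -1.44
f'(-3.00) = -0.33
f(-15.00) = -2.27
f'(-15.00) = -3.66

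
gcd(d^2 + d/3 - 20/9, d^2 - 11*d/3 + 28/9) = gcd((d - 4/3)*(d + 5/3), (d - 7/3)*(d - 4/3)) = d - 4/3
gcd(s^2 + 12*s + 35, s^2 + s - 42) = s + 7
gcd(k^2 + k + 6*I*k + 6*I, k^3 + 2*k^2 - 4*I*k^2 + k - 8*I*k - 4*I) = k + 1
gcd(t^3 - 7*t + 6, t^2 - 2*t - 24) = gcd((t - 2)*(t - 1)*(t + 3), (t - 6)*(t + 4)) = 1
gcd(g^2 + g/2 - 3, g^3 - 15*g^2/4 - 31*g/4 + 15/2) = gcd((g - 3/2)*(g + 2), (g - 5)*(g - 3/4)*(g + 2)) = g + 2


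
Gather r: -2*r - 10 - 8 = -2*r - 18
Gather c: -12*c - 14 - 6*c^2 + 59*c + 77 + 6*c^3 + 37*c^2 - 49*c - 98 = 6*c^3 + 31*c^2 - 2*c - 35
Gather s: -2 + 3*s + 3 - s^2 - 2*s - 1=-s^2 + s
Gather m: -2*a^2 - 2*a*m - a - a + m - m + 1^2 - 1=-2*a^2 - 2*a*m - 2*a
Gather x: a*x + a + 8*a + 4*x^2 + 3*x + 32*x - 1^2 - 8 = 9*a + 4*x^2 + x*(a + 35) - 9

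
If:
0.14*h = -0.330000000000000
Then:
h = -2.36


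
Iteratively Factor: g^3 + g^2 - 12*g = (g + 4)*(g^2 - 3*g) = g*(g + 4)*(g - 3)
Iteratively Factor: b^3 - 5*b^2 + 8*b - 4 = (b - 2)*(b^2 - 3*b + 2) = (b - 2)*(b - 1)*(b - 2)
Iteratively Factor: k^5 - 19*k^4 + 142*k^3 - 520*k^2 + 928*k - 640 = (k - 4)*(k^4 - 15*k^3 + 82*k^2 - 192*k + 160) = (k - 4)*(k - 2)*(k^3 - 13*k^2 + 56*k - 80) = (k - 4)^2*(k - 2)*(k^2 - 9*k + 20) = (k - 5)*(k - 4)^2*(k - 2)*(k - 4)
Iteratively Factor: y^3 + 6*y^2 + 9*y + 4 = (y + 1)*(y^2 + 5*y + 4) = (y + 1)*(y + 4)*(y + 1)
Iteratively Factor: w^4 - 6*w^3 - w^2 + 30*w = (w)*(w^3 - 6*w^2 - w + 30) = w*(w + 2)*(w^2 - 8*w + 15) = w*(w - 3)*(w + 2)*(w - 5)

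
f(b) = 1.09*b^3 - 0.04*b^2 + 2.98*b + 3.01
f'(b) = 3.27*b^2 - 0.08*b + 2.98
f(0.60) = 5.02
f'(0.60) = 4.11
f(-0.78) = 0.14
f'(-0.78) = 5.03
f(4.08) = 88.53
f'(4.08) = 57.09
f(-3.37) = -49.20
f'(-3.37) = 40.39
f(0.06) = 3.19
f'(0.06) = 2.99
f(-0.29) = 2.12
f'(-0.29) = 3.28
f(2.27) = 22.32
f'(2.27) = 19.65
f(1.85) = 15.29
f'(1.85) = 14.02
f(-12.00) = -1922.03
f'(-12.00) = 474.82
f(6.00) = 254.89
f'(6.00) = 120.22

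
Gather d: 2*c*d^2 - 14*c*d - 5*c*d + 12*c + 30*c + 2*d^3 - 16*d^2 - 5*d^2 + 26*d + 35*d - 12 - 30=42*c + 2*d^3 + d^2*(2*c - 21) + d*(61 - 19*c) - 42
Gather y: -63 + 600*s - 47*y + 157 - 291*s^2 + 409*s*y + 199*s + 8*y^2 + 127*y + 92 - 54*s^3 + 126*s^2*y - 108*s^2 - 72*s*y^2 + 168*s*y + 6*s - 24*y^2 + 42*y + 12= -54*s^3 - 399*s^2 + 805*s + y^2*(-72*s - 16) + y*(126*s^2 + 577*s + 122) + 198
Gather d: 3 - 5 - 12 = -14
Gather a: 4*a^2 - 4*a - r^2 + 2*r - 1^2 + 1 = 4*a^2 - 4*a - r^2 + 2*r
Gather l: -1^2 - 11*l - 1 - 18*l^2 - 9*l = -18*l^2 - 20*l - 2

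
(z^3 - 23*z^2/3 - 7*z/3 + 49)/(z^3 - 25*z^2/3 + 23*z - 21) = (3*z^2 - 14*z - 49)/(3*z^2 - 16*z + 21)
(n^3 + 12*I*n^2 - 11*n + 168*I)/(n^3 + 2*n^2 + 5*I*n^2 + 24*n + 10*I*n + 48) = (n + 7*I)/(n + 2)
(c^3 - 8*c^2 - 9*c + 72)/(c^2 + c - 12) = (c^2 - 5*c - 24)/(c + 4)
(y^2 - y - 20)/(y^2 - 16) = (y - 5)/(y - 4)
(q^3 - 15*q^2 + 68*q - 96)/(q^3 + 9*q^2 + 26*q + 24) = (q^3 - 15*q^2 + 68*q - 96)/(q^3 + 9*q^2 + 26*q + 24)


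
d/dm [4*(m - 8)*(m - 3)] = 8*m - 44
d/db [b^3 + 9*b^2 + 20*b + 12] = 3*b^2 + 18*b + 20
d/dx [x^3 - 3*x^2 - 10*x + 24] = 3*x^2 - 6*x - 10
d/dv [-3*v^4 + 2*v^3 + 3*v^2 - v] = -12*v^3 + 6*v^2 + 6*v - 1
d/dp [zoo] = 0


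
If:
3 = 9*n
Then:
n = 1/3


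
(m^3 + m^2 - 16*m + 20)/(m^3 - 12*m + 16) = (m + 5)/(m + 4)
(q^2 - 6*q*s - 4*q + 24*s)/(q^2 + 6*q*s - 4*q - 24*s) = (q - 6*s)/(q + 6*s)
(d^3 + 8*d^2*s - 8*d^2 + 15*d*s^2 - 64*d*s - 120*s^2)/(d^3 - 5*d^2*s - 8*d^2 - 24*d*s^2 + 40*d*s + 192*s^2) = (-d - 5*s)/(-d + 8*s)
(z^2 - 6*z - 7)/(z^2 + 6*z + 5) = (z - 7)/(z + 5)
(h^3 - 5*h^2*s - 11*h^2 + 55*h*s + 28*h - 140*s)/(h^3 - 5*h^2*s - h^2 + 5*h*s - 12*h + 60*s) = (h - 7)/(h + 3)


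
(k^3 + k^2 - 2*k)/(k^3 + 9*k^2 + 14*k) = (k - 1)/(k + 7)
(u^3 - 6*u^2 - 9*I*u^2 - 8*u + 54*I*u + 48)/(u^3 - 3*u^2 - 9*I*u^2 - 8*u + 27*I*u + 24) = (u - 6)/(u - 3)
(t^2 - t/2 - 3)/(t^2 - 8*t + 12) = (t + 3/2)/(t - 6)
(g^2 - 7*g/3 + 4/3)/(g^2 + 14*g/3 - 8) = (g - 1)/(g + 6)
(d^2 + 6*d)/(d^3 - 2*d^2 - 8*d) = (d + 6)/(d^2 - 2*d - 8)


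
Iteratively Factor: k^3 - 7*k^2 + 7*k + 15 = (k - 3)*(k^2 - 4*k - 5) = (k - 5)*(k - 3)*(k + 1)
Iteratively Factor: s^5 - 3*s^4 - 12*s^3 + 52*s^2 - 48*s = (s)*(s^4 - 3*s^3 - 12*s^2 + 52*s - 48) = s*(s - 3)*(s^3 - 12*s + 16) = s*(s - 3)*(s + 4)*(s^2 - 4*s + 4) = s*(s - 3)*(s - 2)*(s + 4)*(s - 2)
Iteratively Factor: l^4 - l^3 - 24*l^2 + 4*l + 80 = (l - 5)*(l^3 + 4*l^2 - 4*l - 16) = (l - 5)*(l - 2)*(l^2 + 6*l + 8) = (l - 5)*(l - 2)*(l + 4)*(l + 2)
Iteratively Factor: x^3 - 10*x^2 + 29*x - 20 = (x - 4)*(x^2 - 6*x + 5) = (x - 5)*(x - 4)*(x - 1)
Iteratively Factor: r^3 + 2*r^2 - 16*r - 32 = (r + 4)*(r^2 - 2*r - 8) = (r - 4)*(r + 4)*(r + 2)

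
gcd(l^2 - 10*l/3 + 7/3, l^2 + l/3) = 1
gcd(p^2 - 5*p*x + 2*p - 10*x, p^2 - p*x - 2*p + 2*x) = 1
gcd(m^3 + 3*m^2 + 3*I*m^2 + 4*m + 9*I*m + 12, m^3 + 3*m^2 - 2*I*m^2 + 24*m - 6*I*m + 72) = m^2 + m*(3 + 4*I) + 12*I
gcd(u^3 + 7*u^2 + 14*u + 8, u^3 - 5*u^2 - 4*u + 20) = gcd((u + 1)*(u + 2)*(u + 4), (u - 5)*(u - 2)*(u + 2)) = u + 2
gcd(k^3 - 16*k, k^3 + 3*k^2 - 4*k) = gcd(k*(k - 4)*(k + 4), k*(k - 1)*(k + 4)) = k^2 + 4*k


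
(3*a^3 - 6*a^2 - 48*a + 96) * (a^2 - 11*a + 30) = 3*a^5 - 39*a^4 + 108*a^3 + 444*a^2 - 2496*a + 2880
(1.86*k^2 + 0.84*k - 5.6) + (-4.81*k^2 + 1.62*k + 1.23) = -2.95*k^2 + 2.46*k - 4.37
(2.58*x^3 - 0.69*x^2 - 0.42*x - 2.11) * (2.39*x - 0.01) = 6.1662*x^4 - 1.6749*x^3 - 0.9969*x^2 - 5.0387*x + 0.0211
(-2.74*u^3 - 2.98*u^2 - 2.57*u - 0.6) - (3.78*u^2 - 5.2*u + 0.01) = -2.74*u^3 - 6.76*u^2 + 2.63*u - 0.61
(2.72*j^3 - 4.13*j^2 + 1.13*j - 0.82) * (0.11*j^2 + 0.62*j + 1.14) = 0.2992*j^5 + 1.2321*j^4 + 0.6645*j^3 - 4.0978*j^2 + 0.7798*j - 0.9348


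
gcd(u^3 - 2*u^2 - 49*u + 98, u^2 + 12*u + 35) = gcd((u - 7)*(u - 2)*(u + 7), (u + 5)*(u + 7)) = u + 7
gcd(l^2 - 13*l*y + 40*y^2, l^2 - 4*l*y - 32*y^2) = -l + 8*y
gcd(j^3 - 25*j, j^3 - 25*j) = j^3 - 25*j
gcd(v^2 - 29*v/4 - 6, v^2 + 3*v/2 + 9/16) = v + 3/4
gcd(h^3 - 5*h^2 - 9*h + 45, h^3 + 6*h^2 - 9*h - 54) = h^2 - 9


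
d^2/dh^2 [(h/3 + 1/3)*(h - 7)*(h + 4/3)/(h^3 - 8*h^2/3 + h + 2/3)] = 4*(-9*h^6 - 216*h^5 + 333*h^4 + 538*h^3 - 855*h^2 + 66*h - 81)/(27*h^9 - 216*h^8 + 657*h^7 - 890*h^6 + 369*h^5 + 276*h^4 - 225*h^3 - 42*h^2 + 36*h + 8)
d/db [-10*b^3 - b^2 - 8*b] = -30*b^2 - 2*b - 8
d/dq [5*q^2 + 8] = 10*q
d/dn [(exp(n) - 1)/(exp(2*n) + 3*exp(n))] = (-exp(2*n) + 2*exp(n) + 3)*exp(-n)/(exp(2*n) + 6*exp(n) + 9)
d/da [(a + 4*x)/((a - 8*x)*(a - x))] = ((a - 8*x)*(a - x) - (a - 8*x)*(a + 4*x) - (a - x)*(a + 4*x))/((a - 8*x)^2*(a - x)^2)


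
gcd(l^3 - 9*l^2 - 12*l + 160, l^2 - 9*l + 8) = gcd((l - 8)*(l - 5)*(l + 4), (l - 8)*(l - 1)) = l - 8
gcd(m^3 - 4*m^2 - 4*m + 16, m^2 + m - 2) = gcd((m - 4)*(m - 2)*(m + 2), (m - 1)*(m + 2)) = m + 2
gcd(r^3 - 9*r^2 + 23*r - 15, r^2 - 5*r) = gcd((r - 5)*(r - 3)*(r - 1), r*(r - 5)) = r - 5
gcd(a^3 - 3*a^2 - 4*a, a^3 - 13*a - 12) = a^2 - 3*a - 4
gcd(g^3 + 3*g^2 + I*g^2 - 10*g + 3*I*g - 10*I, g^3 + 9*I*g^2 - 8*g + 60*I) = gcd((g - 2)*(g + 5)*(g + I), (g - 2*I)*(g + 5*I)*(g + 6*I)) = 1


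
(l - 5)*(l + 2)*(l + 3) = l^3 - 19*l - 30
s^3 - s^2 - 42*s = s*(s - 7)*(s + 6)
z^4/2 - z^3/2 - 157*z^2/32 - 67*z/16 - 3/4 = (z/2 + 1)*(z - 4)*(z + 1/4)*(z + 3/4)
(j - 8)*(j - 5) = j^2 - 13*j + 40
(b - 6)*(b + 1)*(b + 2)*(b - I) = b^4 - 3*b^3 - I*b^3 - 16*b^2 + 3*I*b^2 - 12*b + 16*I*b + 12*I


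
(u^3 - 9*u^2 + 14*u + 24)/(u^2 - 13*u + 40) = (u^3 - 9*u^2 + 14*u + 24)/(u^2 - 13*u + 40)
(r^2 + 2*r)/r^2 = (r + 2)/r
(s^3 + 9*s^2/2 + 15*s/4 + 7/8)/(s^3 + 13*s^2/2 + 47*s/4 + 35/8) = (2*s + 1)/(2*s + 5)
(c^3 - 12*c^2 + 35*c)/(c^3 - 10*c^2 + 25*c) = (c - 7)/(c - 5)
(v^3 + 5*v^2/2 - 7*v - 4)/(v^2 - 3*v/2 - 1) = v + 4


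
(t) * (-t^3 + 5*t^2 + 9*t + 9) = -t^4 + 5*t^3 + 9*t^2 + 9*t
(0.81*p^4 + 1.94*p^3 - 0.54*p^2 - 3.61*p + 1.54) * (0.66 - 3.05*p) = -2.4705*p^5 - 5.3824*p^4 + 2.9274*p^3 + 10.6541*p^2 - 7.0796*p + 1.0164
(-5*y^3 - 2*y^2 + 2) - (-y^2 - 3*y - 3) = -5*y^3 - y^2 + 3*y + 5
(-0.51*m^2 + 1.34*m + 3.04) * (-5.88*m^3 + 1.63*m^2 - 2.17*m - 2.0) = 2.9988*m^5 - 8.7105*m^4 - 14.5843*m^3 + 3.0674*m^2 - 9.2768*m - 6.08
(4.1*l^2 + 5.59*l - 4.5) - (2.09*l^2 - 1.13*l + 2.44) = 2.01*l^2 + 6.72*l - 6.94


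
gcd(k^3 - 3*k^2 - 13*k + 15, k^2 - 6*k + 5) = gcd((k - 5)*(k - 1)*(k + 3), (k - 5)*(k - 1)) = k^2 - 6*k + 5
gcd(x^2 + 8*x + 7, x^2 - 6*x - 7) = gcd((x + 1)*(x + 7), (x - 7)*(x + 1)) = x + 1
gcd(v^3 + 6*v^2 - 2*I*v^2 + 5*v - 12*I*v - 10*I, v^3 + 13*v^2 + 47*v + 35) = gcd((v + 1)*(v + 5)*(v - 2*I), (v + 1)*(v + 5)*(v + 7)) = v^2 + 6*v + 5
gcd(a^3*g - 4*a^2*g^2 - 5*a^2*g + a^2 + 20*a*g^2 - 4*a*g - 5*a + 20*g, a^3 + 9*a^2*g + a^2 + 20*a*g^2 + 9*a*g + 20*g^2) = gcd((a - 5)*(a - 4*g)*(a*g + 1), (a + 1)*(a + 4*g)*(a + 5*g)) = 1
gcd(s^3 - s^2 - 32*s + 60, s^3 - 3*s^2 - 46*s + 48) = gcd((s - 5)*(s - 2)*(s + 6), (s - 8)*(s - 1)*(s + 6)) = s + 6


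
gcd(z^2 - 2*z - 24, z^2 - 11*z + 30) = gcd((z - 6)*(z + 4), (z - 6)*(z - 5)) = z - 6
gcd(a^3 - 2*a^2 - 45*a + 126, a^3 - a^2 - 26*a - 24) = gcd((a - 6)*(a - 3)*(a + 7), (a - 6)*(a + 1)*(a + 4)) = a - 6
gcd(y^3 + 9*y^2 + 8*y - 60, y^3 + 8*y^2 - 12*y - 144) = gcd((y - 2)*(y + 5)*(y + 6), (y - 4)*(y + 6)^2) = y + 6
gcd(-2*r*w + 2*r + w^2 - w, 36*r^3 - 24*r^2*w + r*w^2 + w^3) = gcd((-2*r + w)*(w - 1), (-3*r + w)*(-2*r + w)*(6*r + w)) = 2*r - w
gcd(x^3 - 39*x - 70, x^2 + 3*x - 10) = x + 5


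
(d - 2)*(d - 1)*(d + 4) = d^3 + d^2 - 10*d + 8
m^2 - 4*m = m*(m - 4)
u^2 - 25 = (u - 5)*(u + 5)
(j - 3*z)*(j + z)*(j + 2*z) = j^3 - 7*j*z^2 - 6*z^3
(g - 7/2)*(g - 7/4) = g^2 - 21*g/4 + 49/8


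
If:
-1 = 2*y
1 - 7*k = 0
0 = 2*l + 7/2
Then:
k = 1/7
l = -7/4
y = -1/2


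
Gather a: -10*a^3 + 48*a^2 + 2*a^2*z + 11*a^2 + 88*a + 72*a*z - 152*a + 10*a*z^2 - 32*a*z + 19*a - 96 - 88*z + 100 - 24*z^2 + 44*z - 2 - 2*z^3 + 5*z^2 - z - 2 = -10*a^3 + a^2*(2*z + 59) + a*(10*z^2 + 40*z - 45) - 2*z^3 - 19*z^2 - 45*z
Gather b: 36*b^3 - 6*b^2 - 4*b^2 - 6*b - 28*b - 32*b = 36*b^3 - 10*b^2 - 66*b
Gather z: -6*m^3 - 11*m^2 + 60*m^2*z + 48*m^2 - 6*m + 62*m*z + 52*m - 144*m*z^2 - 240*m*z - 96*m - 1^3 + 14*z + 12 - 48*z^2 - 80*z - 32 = -6*m^3 + 37*m^2 - 50*m + z^2*(-144*m - 48) + z*(60*m^2 - 178*m - 66) - 21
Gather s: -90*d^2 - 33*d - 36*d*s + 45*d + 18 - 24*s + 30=-90*d^2 + 12*d + s*(-36*d - 24) + 48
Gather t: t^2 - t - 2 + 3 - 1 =t^2 - t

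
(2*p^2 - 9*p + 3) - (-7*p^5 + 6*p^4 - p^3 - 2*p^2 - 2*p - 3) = 7*p^5 - 6*p^4 + p^3 + 4*p^2 - 7*p + 6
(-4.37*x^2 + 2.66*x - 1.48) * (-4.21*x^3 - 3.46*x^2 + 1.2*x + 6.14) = 18.3977*x^5 + 3.9216*x^4 - 8.2168*x^3 - 18.519*x^2 + 14.5564*x - 9.0872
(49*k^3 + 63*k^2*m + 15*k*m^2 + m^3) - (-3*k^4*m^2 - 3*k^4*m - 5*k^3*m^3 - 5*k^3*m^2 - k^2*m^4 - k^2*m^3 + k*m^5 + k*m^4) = 3*k^4*m^2 + 3*k^4*m + 5*k^3*m^3 + 5*k^3*m^2 + 49*k^3 + k^2*m^4 + k^2*m^3 + 63*k^2*m - k*m^5 - k*m^4 + 15*k*m^2 + m^3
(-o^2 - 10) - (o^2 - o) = -2*o^2 + o - 10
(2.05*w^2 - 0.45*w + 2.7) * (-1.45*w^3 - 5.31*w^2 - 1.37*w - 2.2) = -2.9725*w^5 - 10.233*w^4 - 4.334*w^3 - 18.2305*w^2 - 2.709*w - 5.94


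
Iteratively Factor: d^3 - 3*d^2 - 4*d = (d - 4)*(d^2 + d) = (d - 4)*(d + 1)*(d)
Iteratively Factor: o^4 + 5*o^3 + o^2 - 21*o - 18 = (o + 1)*(o^3 + 4*o^2 - 3*o - 18) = (o + 1)*(o + 3)*(o^2 + o - 6) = (o - 2)*(o + 1)*(o + 3)*(o + 3)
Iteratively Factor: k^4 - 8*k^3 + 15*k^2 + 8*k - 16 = (k - 1)*(k^3 - 7*k^2 + 8*k + 16) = (k - 4)*(k - 1)*(k^2 - 3*k - 4) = (k - 4)^2*(k - 1)*(k + 1)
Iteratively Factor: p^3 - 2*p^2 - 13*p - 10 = (p + 2)*(p^2 - 4*p - 5) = (p + 1)*(p + 2)*(p - 5)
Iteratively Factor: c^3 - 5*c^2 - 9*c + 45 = (c - 5)*(c^2 - 9) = (c - 5)*(c - 3)*(c + 3)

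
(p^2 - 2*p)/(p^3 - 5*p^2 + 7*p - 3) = p*(p - 2)/(p^3 - 5*p^2 + 7*p - 3)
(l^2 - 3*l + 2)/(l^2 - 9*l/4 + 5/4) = 4*(l - 2)/(4*l - 5)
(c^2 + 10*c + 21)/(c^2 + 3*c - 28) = (c + 3)/(c - 4)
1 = 1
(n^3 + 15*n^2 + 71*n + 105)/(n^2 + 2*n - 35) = (n^2 + 8*n + 15)/(n - 5)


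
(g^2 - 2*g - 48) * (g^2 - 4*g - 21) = g^4 - 6*g^3 - 61*g^2 + 234*g + 1008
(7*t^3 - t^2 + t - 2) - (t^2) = 7*t^3 - 2*t^2 + t - 2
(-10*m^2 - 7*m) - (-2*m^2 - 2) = -8*m^2 - 7*m + 2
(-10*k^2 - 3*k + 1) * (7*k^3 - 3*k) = -70*k^5 - 21*k^4 + 37*k^3 + 9*k^2 - 3*k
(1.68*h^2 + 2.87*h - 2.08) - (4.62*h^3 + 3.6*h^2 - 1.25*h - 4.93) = -4.62*h^3 - 1.92*h^2 + 4.12*h + 2.85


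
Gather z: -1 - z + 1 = -z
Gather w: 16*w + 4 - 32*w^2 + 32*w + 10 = -32*w^2 + 48*w + 14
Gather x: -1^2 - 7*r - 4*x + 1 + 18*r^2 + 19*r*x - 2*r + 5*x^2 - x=18*r^2 - 9*r + 5*x^2 + x*(19*r - 5)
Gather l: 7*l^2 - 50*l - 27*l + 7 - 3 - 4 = 7*l^2 - 77*l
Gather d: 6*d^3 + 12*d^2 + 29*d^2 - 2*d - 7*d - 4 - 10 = 6*d^3 + 41*d^2 - 9*d - 14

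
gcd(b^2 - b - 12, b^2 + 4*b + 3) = b + 3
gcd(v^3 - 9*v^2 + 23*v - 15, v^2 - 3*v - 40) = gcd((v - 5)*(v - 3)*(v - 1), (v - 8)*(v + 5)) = 1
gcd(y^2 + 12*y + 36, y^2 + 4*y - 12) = y + 6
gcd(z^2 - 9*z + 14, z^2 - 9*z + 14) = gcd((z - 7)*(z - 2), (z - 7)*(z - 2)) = z^2 - 9*z + 14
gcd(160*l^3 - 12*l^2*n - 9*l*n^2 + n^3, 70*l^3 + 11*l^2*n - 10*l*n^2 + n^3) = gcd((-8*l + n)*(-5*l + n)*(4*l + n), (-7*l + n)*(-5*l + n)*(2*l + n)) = 5*l - n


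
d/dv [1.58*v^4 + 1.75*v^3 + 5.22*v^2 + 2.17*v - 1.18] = 6.32*v^3 + 5.25*v^2 + 10.44*v + 2.17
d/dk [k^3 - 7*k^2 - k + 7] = 3*k^2 - 14*k - 1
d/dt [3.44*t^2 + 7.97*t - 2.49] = 6.88*t + 7.97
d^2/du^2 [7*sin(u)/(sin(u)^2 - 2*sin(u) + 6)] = 7*(-9*sin(u)^5 - 2*sin(u)^4 - 12*sin(u)^2 - 77*sin(u)/2 - 12*sin(3*u) + sin(5*u)/2 + 24)/(sin(u)^2 - 2*sin(u) + 6)^3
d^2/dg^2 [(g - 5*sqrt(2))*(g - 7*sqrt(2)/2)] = 2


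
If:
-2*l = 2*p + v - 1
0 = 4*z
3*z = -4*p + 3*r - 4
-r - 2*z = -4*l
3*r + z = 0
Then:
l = 0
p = -1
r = 0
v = 3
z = 0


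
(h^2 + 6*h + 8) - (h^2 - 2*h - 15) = 8*h + 23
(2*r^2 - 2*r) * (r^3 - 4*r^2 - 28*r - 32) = 2*r^5 - 10*r^4 - 48*r^3 - 8*r^2 + 64*r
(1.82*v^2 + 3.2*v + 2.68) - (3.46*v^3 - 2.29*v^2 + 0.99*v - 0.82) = -3.46*v^3 + 4.11*v^2 + 2.21*v + 3.5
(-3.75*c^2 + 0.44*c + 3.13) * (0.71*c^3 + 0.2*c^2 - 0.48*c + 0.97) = -2.6625*c^5 - 0.4376*c^4 + 4.1103*c^3 - 3.2227*c^2 - 1.0756*c + 3.0361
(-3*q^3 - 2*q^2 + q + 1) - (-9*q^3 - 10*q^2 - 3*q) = 6*q^3 + 8*q^2 + 4*q + 1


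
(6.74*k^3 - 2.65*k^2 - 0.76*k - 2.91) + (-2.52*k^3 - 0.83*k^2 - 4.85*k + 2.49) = 4.22*k^3 - 3.48*k^2 - 5.61*k - 0.42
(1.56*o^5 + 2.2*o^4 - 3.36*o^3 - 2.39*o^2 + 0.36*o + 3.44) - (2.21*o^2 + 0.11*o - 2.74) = 1.56*o^5 + 2.2*o^4 - 3.36*o^3 - 4.6*o^2 + 0.25*o + 6.18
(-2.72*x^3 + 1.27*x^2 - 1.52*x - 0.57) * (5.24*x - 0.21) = -14.2528*x^4 + 7.226*x^3 - 8.2315*x^2 - 2.6676*x + 0.1197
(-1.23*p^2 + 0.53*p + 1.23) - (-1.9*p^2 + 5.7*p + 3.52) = 0.67*p^2 - 5.17*p - 2.29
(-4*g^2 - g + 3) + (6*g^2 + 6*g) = 2*g^2 + 5*g + 3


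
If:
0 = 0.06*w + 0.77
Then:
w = -12.83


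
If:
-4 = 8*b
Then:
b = -1/2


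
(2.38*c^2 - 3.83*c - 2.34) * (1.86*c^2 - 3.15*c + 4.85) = 4.4268*c^4 - 14.6208*c^3 + 19.2551*c^2 - 11.2045*c - 11.349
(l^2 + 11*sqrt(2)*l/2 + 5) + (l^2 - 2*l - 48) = 2*l^2 - 2*l + 11*sqrt(2)*l/2 - 43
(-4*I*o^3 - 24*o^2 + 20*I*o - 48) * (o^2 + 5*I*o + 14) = -4*I*o^5 - 4*o^4 - 156*I*o^3 - 484*o^2 + 40*I*o - 672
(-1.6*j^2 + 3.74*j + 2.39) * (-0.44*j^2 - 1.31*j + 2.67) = 0.704*j^4 + 0.4504*j^3 - 10.223*j^2 + 6.8549*j + 6.3813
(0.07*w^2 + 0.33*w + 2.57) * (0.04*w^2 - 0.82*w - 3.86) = 0.0028*w^4 - 0.0442*w^3 - 0.438*w^2 - 3.3812*w - 9.9202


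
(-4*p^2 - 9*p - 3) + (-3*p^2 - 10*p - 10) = -7*p^2 - 19*p - 13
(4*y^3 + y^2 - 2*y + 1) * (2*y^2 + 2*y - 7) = 8*y^5 + 10*y^4 - 30*y^3 - 9*y^2 + 16*y - 7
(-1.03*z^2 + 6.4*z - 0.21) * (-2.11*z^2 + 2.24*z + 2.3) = 2.1733*z^4 - 15.8112*z^3 + 12.4101*z^2 + 14.2496*z - 0.483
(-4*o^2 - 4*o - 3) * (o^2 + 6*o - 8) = -4*o^4 - 28*o^3 + 5*o^2 + 14*o + 24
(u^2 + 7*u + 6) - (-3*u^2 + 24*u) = 4*u^2 - 17*u + 6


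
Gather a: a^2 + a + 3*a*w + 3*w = a^2 + a*(3*w + 1) + 3*w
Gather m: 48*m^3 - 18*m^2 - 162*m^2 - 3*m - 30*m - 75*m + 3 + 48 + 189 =48*m^3 - 180*m^2 - 108*m + 240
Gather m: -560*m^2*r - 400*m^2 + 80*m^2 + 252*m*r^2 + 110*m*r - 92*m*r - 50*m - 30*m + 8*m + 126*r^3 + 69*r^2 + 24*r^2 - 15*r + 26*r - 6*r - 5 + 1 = m^2*(-560*r - 320) + m*(252*r^2 + 18*r - 72) + 126*r^3 + 93*r^2 + 5*r - 4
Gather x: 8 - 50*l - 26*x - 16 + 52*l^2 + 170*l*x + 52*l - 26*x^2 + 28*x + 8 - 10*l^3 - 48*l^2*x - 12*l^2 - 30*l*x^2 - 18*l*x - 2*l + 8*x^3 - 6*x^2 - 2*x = -10*l^3 + 40*l^2 + 8*x^3 + x^2*(-30*l - 32) + x*(-48*l^2 + 152*l)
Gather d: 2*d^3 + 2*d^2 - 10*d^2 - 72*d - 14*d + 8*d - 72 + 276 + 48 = 2*d^3 - 8*d^2 - 78*d + 252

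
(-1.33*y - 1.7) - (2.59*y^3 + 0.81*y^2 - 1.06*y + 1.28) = -2.59*y^3 - 0.81*y^2 - 0.27*y - 2.98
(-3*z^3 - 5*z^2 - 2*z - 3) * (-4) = 12*z^3 + 20*z^2 + 8*z + 12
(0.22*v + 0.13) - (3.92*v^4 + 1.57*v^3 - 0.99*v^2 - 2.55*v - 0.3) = -3.92*v^4 - 1.57*v^3 + 0.99*v^2 + 2.77*v + 0.43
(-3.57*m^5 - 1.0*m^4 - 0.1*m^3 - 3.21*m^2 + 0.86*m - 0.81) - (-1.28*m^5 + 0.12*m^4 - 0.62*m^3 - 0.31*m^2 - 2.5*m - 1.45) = -2.29*m^5 - 1.12*m^4 + 0.52*m^3 - 2.9*m^2 + 3.36*m + 0.64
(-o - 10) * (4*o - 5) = -4*o^2 - 35*o + 50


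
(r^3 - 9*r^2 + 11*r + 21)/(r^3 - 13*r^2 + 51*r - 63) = (r + 1)/(r - 3)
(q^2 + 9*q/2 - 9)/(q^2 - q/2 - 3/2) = (q + 6)/(q + 1)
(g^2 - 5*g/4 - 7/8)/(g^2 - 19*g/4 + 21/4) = (g + 1/2)/(g - 3)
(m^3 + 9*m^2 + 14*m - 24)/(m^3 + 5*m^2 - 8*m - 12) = (m^2 + 3*m - 4)/(m^2 - m - 2)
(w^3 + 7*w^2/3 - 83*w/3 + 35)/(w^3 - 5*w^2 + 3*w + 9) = (3*w^2 + 16*w - 35)/(3*(w^2 - 2*w - 3))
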